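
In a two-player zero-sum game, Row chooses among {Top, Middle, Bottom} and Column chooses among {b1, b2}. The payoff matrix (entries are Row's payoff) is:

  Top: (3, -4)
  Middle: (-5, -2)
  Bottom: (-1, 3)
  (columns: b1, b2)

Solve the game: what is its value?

Row minima: Top → -4, Middle → -5, Bottom → -1; maximin = -1.
Column maxima: b1 → 3, b2 → 3; minimax = 3.
-1 ≠ 3, so there is no saddle point; optimal play is mixed.
Middle is strictly dominated by Bottom, so Row never plays it.
On the remaining 2×2 (Top, Bottom vs b1, b2):
Let Row play Top with probability p. Expected payoff against b1: 3p + (-1)(1−p) = 4p − 1; against b2: (-4)p + 3(1−p) = −7p + 3.
Setting these equal: 4p − 1 = −7p + 3 ⇒ 11p = 4 ⇒ p = 4/11, and the value is (4)·(4/11) − 1 = 5/11.
For Column: with q = P(b1), equating Top's and Bottom's payoffs gives 7q − 4 = −4q + 3 ⇒ q = 7/11.

5/11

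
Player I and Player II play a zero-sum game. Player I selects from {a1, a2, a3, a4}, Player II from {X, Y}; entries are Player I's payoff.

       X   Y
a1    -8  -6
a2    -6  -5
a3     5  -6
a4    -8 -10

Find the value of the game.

Row minima: a1 → -8, a2 → -6, a3 → -6, a4 → -10; maximin = -6.
Column maxima: X → 5, Y → -5; minimax = -5.
-6 ≠ -5, so there is no saddle point; optimal play is mixed.
a1 is strictly dominated by a2, so Player I never plays it.
a4 is strictly dominated by a2, so Player I never plays it.
On the remaining 2×2 (a2, a3 vs X, Y):
Let Player I play a2 with probability p. Expected payoff against X: (-6)p + 5(1−p) = −11p + 5; against Y: (-5)p + (-6)(1−p) = p − 6.
Setting these equal: −11p + 5 = p − 6 ⇒ −12p = -11 ⇒ p = 11/12, and the value is (-11)·(11/12) + 5 = -61/12.
For Player II: with q = P(X), equating a2's and a3's payoffs gives −q − 5 = 11q − 6 ⇒ q = 1/12.

-61/12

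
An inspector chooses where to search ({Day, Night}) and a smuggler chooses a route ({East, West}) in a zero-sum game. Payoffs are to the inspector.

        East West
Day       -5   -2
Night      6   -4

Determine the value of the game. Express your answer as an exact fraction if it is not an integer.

-32/13

Row minima: Day → -5, Night → -4; maximin = -4.
Column maxima: East → 6, West → -2; minimax = -2.
-4 ≠ -2, so there is no saddle point; optimal play is mixed.
Let the inspector play Day with probability p. Expected payoff against East: (-5)p + 6(1−p) = −11p + 6; against West: (-2)p + (-4)(1−p) = 2p − 4.
Setting these equal: −11p + 6 = 2p − 4 ⇒ −13p = -10 ⇒ p = 10/13, and the value is (-11)·(10/13) + 6 = -32/13.
For the smuggler: with q = P(East), equating Day's and Night's payoffs gives −3q − 2 = 10q − 4 ⇒ q = 2/13.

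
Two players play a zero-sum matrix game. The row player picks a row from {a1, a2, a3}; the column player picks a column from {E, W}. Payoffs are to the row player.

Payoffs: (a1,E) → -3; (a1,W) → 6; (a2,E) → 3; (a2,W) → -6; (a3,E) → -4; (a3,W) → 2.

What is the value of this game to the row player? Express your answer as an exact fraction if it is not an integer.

0

Row minima: a1 → -3, a2 → -6, a3 → -4; maximin = -3.
Column maxima: E → 3, W → 6; minimax = 3.
-3 ≠ 3, so there is no saddle point; optimal play is mixed.
a3 is strictly dominated by a1, so the row player never plays it.
On the remaining 2×2 (a1, a2 vs E, W):
Let the row player play a1 with probability p. Expected payoff against E: (-3)p + 3(1−p) = −6p + 3; against W: 6p + (-6)(1−p) = 12p − 6.
Setting these equal: −6p + 3 = 12p − 6 ⇒ −18p = -9 ⇒ p = 1/2, and the value is (-6)·(1/2) + 3 = 0.
For the column player: with q = P(E), equating a1's and a2's payoffs gives −9q + 6 = 9q − 6 ⇒ q = 2/3.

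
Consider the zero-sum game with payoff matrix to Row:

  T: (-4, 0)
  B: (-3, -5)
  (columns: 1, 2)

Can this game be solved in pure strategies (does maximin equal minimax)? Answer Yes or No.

Row minima: T → -4, B → -5; maximin = -4.
Column maxima: 1 → -3, 2 → 0; minimax = -3.
-4 ≠ -3, so no pure-strategy equilibrium exists.

No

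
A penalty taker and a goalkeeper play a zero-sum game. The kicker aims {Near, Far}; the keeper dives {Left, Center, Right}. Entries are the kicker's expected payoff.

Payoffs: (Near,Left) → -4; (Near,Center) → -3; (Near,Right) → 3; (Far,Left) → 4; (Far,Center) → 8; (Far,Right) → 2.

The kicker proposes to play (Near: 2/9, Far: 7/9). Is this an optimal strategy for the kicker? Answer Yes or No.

Yes

Against Left this mix gives (2/9)·(-4) + (7/9)·4 = 20/9.
Against Center this mix gives (2/9)·(-3) + (7/9)·8 = 50/9.
Against Right this mix gives (2/9)·3 + (7/9)·2 = 20/9.
All of the keeper's active replies (Left, Right) yield 20/9, and no column does worse for the kicker. The mix makes the keeper indifferent and guarantees 20/9, so it is optimal.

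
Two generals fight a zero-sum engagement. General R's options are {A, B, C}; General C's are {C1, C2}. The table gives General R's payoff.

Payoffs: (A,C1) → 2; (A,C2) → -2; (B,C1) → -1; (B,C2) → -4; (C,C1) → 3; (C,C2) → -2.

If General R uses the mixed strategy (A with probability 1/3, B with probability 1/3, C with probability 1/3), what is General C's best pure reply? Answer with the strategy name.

If General C plays C1, General R's expected payoff is (1/3)·2 + (1/3)·(-1) + (1/3)·3 = 4/3.
If General C plays C2, General R's expected payoff is (1/3)·(-2) + (1/3)·(-4) + (1/3)·(-2) = -8/3.
General C minimizes General R's payoff; the smallest is -8/3, so the best response is C2.

C2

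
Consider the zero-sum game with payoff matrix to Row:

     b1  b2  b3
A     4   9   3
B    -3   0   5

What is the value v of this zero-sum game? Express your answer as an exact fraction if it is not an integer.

29/9

Row minima: A → 3, B → -3; maximin = 3.
Column maxima: b1 → 4, b2 → 9, b3 → 5; minimax = 4.
3 ≠ 4, so there is no saddle point; optimal play is mixed.
b2 is strictly dominated by b1 (it gives Row strictly more in every row), so Column never plays it.
On the remaining 2×2 (A, B vs b1, b3):
Let Row play A with probability p. Expected payoff against b1: 4p + (-3)(1−p) = 7p − 3; against b3: 3p + 5(1−p) = −2p + 5.
Setting these equal: 7p − 3 = −2p + 5 ⇒ 9p = 8 ⇒ p = 8/9, and the value is (7)·(8/9) − 3 = 29/9.
For Column: with q = P(b1), equating A's and B's payoffs gives q + 3 = −8q + 5 ⇒ q = 2/9.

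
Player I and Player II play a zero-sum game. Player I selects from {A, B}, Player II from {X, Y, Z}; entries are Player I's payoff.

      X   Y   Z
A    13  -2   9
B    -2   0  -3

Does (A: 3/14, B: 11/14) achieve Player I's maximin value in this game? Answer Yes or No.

Yes

Against X this mix gives (3/14)·13 + (11/14)·(-2) = 17/14.
Against Y this mix gives (3/14)·(-2) + (11/14)·0 = -3/7.
Against Z this mix gives (3/14)·9 + (11/14)·(-3) = -3/7.
All of Player II's active replies (Y, Z) yield -3/7, and no column does worse for Player I. The mix makes Player II indifferent and guarantees -3/7, so it is optimal.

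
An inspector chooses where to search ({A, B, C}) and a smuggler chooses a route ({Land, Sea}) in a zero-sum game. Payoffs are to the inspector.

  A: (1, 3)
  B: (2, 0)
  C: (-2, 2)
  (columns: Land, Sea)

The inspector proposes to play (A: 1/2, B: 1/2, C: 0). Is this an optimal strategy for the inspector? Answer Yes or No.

Yes

Against Land this mix gives (1/2)·1 + (1/2)·2 = 3/2.
Against Sea this mix gives (1/2)·3 + (1/2)·0 = 3/2.
All of the smuggler's active replies (Land, Sea) yield 3/2, and no column does worse for the inspector. The mix makes the smuggler indifferent and guarantees 3/2, so it is optimal.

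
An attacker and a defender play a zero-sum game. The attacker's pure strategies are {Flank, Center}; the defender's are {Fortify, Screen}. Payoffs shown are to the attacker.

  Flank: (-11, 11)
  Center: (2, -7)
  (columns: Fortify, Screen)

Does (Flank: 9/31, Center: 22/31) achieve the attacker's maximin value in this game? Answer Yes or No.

Yes

Against Fortify this mix gives (9/31)·(-11) + (22/31)·2 = -55/31.
Against Screen this mix gives (9/31)·11 + (22/31)·(-7) = -55/31.
All of the defender's active replies (Fortify, Screen) yield -55/31, and no column does worse for the attacker. The mix makes the defender indifferent and guarantees -55/31, so it is optimal.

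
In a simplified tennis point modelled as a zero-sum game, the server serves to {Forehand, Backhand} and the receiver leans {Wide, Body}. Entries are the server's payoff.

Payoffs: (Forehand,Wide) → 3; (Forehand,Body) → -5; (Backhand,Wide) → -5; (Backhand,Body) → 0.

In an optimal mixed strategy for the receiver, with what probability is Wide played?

5/13

Row minima: Forehand → -5, Backhand → -5; maximin = -5.
Column maxima: Wide → 3, Body → 0; minimax = 0.
-5 ≠ 0, so there is no saddle point; optimal play is mixed.
Let the server play Forehand with probability p. Expected payoff against Wide: 3p + (-5)(1−p) = 8p − 5; against Body: (-5)p + 0(1−p) = −5p.
Setting these equal: 8p − 5 = −5p ⇒ 13p = 5 ⇒ p = 5/13, and the value is (8)·(5/13) − 5 = -25/13.
For the receiver: with q = P(Wide), equating Forehand's and Backhand's payoffs gives 8q − 5 = −5q ⇒ q = 5/13.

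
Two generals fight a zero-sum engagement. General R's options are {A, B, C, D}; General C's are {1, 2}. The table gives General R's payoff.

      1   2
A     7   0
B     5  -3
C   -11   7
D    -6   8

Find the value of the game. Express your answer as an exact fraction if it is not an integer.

8/3

Row minima: A → 0, B → -3, C → -11, D → -6; maximin = 0.
Column maxima: 1 → 7, 2 → 8; minimax = 7.
0 ≠ 7, so there is no saddle point; optimal play is mixed.
B is strictly dominated by A, so General R never plays it.
C is strictly dominated by D, so General R never plays it.
On the remaining 2×2 (A, D vs 1, 2):
Let General R play A with probability p. Expected payoff against 1: 7p + (-6)(1−p) = 13p − 6; against 2: 0p + 8(1−p) = −8p + 8.
Setting these equal: 13p − 6 = −8p + 8 ⇒ 21p = 14 ⇒ p = 2/3, and the value is (13)·(2/3) − 6 = 8/3.
For General C: with q = P(1), equating A's and D's payoffs gives 7q = −14q + 8 ⇒ q = 8/21.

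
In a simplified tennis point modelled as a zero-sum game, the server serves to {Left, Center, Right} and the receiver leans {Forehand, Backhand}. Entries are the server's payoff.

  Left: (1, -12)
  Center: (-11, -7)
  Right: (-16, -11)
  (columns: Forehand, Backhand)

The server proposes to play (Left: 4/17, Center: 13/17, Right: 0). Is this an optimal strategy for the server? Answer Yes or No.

Yes

Against Forehand this mix gives (4/17)·1 + (13/17)·(-11) = -139/17.
Against Backhand this mix gives (4/17)·(-12) + (13/17)·(-7) = -139/17.
All of the receiver's active replies (Forehand, Backhand) yield -139/17, and no column does worse for the server. The mix makes the receiver indifferent and guarantees -139/17, so it is optimal.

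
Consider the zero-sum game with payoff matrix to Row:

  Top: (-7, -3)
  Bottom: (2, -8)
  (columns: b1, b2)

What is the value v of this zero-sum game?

-31/7

Row minima: Top → -7, Bottom → -8; maximin = -7.
Column maxima: b1 → 2, b2 → -3; minimax = -3.
-7 ≠ -3, so there is no saddle point; optimal play is mixed.
Let Row play Top with probability p. Expected payoff against b1: (-7)p + 2(1−p) = −9p + 2; against b2: (-3)p + (-8)(1−p) = 5p − 8.
Setting these equal: −9p + 2 = 5p − 8 ⇒ −14p = -10 ⇒ p = 5/7, and the value is (-9)·(5/7) + 2 = -31/7.
For Column: with q = P(b1), equating Top's and Bottom's payoffs gives −4q − 3 = 10q − 8 ⇒ q = 5/14.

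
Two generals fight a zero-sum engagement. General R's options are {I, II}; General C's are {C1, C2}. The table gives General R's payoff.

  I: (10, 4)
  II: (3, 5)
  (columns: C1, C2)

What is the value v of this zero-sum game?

Row minima: I → 4, II → 3; maximin = 4.
Column maxima: C1 → 10, C2 → 5; minimax = 5.
4 ≠ 5, so there is no saddle point; optimal play is mixed.
Let General R play I with probability p. Expected payoff against C1: 10p + 3(1−p) = 7p + 3; against C2: 4p + 5(1−p) = −p + 5.
Setting these equal: 7p + 3 = −p + 5 ⇒ 8p = 2 ⇒ p = 1/4, and the value is (7)·(1/4) + 3 = 19/4.
For General C: with q = P(C1), equating I's and II's payoffs gives 6q + 4 = −2q + 5 ⇒ q = 1/8.

19/4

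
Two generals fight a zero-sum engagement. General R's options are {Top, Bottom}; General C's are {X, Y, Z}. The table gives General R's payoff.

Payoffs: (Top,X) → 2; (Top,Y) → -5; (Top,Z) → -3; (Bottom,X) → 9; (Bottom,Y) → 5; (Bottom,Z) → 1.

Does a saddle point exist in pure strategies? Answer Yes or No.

Row minima: Top → -5, Bottom → 1; maximin = 1.
Column maxima: X → 9, Y → 5, Z → 1; minimax = 1.
maximin = minimax = 1, so a saddle point exists.

Yes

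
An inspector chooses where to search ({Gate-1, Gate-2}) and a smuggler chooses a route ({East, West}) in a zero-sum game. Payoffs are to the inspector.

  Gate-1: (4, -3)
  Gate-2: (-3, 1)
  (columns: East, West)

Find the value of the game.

Row minima: Gate-1 → -3, Gate-2 → -3; maximin = -3.
Column maxima: East → 4, West → 1; minimax = 1.
-3 ≠ 1, so there is no saddle point; optimal play is mixed.
Let the inspector play Gate-1 with probability p. Expected payoff against East: 4p + (-3)(1−p) = 7p − 3; against West: (-3)p + 1(1−p) = −4p + 1.
Setting these equal: 7p − 3 = −4p + 1 ⇒ 11p = 4 ⇒ p = 4/11, and the value is (7)·(4/11) − 3 = -5/11.
For the smuggler: with q = P(East), equating Gate-1's and Gate-2's payoffs gives 7q − 3 = −4q + 1 ⇒ q = 4/11.

-5/11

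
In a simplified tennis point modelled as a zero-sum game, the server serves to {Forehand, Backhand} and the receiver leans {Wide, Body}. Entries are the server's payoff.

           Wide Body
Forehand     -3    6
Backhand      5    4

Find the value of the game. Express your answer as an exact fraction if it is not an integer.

Row minima: Forehand → -3, Backhand → 4; maximin = 4.
Column maxima: Wide → 5, Body → 6; minimax = 5.
4 ≠ 5, so there is no saddle point; optimal play is mixed.
Let the server play Forehand with probability p. Expected payoff against Wide: (-3)p + 5(1−p) = −8p + 5; against Body: 6p + 4(1−p) = 2p + 4.
Setting these equal: −8p + 5 = 2p + 4 ⇒ −10p = -1 ⇒ p = 1/10, and the value is (-8)·(1/10) + 5 = 21/5.
For the receiver: with q = P(Wide), equating Forehand's and Backhand's payoffs gives −9q + 6 = q + 4 ⇒ q = 1/5.

21/5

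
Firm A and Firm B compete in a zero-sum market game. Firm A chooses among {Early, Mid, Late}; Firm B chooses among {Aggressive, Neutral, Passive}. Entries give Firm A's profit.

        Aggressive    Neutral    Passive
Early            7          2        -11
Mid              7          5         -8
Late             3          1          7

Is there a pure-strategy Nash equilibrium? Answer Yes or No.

Row minima: Early → -11, Mid → -8, Late → 1; maximin = 1.
Column maxima: Aggressive → 7, Neutral → 5, Passive → 7; minimax = 5.
1 ≠ 5, so no pure-strategy equilibrium exists.

No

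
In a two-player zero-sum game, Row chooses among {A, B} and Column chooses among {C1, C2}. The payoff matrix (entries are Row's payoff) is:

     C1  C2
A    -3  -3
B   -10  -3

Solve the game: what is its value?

Row minima: A → -3, B → -10; maximin = -3.
Column maxima: C1 → -3, C2 → -3; minimax = -3.
Since maximin = minimax = -3, there is a saddle point and the value is -3.

-3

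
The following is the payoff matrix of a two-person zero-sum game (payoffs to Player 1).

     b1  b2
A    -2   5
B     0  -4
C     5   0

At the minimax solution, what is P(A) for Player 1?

Row minima: A → -2, B → -4, C → 0; maximin = 0.
Column maxima: b1 → 5, b2 → 5; minimax = 5.
0 ≠ 5, so there is no saddle point; optimal play is mixed.
B is strictly dominated by C, so Player 1 never plays it.
On the remaining 2×2 (A, C vs b1, b2):
Let Player 1 play A with probability p. Expected payoff against b1: (-2)p + 5(1−p) = −7p + 5; against b2: 5p + 0(1−p) = 5p.
Setting these equal: −7p + 5 = 5p ⇒ −12p = -5 ⇒ p = 5/12, and the value is (-7)·(5/12) + 5 = 25/12.
For Player 2: with q = P(b1), equating A's and C's payoffs gives −7q + 5 = 5q ⇒ q = 5/12.

5/12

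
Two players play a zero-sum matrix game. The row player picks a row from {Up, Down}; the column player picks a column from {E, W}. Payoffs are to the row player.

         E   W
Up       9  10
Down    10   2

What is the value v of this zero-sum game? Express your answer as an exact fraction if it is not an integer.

82/9

Row minima: Up → 9, Down → 2; maximin = 9.
Column maxima: E → 10, W → 10; minimax = 10.
9 ≠ 10, so there is no saddle point; optimal play is mixed.
Let the row player play Up with probability p. Expected payoff against E: 9p + 10(1−p) = −p + 10; against W: 10p + 2(1−p) = 8p + 2.
Setting these equal: −p + 10 = 8p + 2 ⇒ −9p = -8 ⇒ p = 8/9, and the value is (-1)·(8/9) + 10 = 82/9.
For the column player: with q = P(E), equating Up's and Down's payoffs gives −q + 10 = 8q + 2 ⇒ q = 8/9.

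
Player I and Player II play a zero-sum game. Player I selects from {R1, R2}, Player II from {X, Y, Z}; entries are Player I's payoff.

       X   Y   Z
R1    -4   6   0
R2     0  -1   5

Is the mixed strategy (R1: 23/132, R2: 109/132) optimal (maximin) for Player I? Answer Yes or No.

No

Against X this mix gives (23/132)·(-4) + (109/132)·0 = -23/33.
Against Y this mix gives (23/132)·6 + (109/132)·(-1) = 29/132.
Against Z this mix gives (23/132)·0 + (109/132)·5 = 545/132.
Player II will play X, holding Player I to -23/33. Shifting weight toward the row that does better against X would raise this floor (the equalizing mix achieves -4/11 against both X and Y), so the proposed strategy is not optimal.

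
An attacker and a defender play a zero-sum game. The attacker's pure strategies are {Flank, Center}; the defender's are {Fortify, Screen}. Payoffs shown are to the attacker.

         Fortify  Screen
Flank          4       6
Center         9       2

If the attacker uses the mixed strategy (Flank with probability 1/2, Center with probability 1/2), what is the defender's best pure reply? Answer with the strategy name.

Screen

If the defender plays Fortify, the attacker's expected payoff is (1/2)·4 + (1/2)·9 = 13/2.
If the defender plays Screen, the attacker's expected payoff is (1/2)·6 + (1/2)·2 = 4.
The defender minimizes the attacker's payoff; the smallest is 4, so the best response is Screen.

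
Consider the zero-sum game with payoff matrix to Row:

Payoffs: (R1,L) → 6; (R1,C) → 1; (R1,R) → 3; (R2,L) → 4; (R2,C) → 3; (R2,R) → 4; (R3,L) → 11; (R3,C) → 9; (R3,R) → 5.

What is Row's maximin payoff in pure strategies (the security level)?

5

Row minima: R1 → 1, R2 → 3, R3 → 5.
The best of these is 5.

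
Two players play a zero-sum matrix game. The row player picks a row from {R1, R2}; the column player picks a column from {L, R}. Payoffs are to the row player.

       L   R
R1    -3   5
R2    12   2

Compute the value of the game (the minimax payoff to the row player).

Row minima: R1 → -3, R2 → 2; maximin = 2.
Column maxima: L → 12, R → 5; minimax = 5.
2 ≠ 5, so there is no saddle point; optimal play is mixed.
Let the row player play R1 with probability p. Expected payoff against L: (-3)p + 12(1−p) = −15p + 12; against R: 5p + 2(1−p) = 3p + 2.
Setting these equal: −15p + 12 = 3p + 2 ⇒ −18p = -10 ⇒ p = 5/9, and the value is (-15)·(5/9) + 12 = 11/3.
For the column player: with q = P(L), equating R1's and R2's payoffs gives −8q + 5 = 10q + 2 ⇒ q = 1/6.

11/3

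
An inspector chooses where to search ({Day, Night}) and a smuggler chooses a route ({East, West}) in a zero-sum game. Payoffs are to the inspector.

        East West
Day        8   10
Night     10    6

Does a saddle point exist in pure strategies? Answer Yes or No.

No

Row minima: Day → 8, Night → 6; maximin = 8.
Column maxima: East → 10, West → 10; minimax = 10.
8 ≠ 10, so no pure-strategy equilibrium exists.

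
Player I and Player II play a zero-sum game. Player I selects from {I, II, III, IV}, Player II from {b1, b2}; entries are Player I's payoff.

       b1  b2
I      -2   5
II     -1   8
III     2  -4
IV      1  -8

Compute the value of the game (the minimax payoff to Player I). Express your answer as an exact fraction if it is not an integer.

4/5

Row minima: I → -2, II → -1, III → -4, IV → -8; maximin = -1.
Column maxima: b1 → 2, b2 → 8; minimax = 2.
-1 ≠ 2, so there is no saddle point; optimal play is mixed.
I is strictly dominated by II, so Player I never plays it.
IV is strictly dominated by III, so Player I never plays it.
On the remaining 2×2 (II, III vs b1, b2):
Let Player I play II with probability p. Expected payoff against b1: (-1)p + 2(1−p) = −3p + 2; against b2: 8p + (-4)(1−p) = 12p − 4.
Setting these equal: −3p + 2 = 12p − 4 ⇒ −15p = -6 ⇒ p = 2/5, and the value is (-3)·(2/5) + 2 = 4/5.
For Player II: with q = P(b1), equating II's and III's payoffs gives −9q + 8 = 6q − 4 ⇒ q = 4/5.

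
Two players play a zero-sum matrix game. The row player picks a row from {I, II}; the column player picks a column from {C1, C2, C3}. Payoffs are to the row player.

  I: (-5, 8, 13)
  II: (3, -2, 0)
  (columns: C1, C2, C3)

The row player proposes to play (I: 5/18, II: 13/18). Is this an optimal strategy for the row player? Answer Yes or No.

Against C1 this mix gives (5/18)·(-5) + (13/18)·3 = 7/9.
Against C2 this mix gives (5/18)·8 + (13/18)·(-2) = 7/9.
Against C3 this mix gives (5/18)·13 + (13/18)·0 = 65/18.
All of the column player's active replies (C1, C2) yield 7/9, and no column does worse for the row player. The mix makes the column player indifferent and guarantees 7/9, so it is optimal.

Yes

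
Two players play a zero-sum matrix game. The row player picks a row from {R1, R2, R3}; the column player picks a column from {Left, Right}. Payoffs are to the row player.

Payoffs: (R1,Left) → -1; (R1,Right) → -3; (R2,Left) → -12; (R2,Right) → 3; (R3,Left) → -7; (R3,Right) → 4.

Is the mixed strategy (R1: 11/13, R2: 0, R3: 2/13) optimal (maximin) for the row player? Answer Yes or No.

Against Left this mix gives (11/13)·(-1) + (2/13)·(-7) = -25/13.
Against Right this mix gives (11/13)·(-3) + (2/13)·4 = -25/13.
All of the column player's active replies (Left, Right) yield -25/13, and no column does worse for the row player. The mix makes the column player indifferent and guarantees -25/13, so it is optimal.

Yes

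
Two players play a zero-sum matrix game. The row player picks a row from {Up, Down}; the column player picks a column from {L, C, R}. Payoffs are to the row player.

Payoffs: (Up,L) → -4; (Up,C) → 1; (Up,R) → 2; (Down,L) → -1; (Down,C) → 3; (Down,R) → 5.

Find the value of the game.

Row minima: Up → -4, Down → -1; maximin = -1.
Column maxima: L → -1, C → 3, R → 5; minimax = -1.
Since maximin = minimax = -1, there is a saddle point and the value is -1.

-1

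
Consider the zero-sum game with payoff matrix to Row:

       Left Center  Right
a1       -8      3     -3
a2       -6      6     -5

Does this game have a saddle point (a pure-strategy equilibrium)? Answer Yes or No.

Yes

Row minima: a1 → -8, a2 → -6; maximin = -6.
Column maxima: Left → -6, Center → 6, Right → -3; minimax = -6.
maximin = minimax = -6, so a saddle point exists.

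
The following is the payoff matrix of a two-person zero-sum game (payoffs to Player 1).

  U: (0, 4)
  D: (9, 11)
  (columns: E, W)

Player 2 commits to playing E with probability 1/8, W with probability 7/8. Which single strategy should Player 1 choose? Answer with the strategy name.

D

Expected payoff of U: (1/8)·0 + (7/8)·4 = 7/2.
Expected payoff of D: (1/8)·9 + (7/8)·11 = 43/4.
The largest is 43/4, so Player 1's best response is D.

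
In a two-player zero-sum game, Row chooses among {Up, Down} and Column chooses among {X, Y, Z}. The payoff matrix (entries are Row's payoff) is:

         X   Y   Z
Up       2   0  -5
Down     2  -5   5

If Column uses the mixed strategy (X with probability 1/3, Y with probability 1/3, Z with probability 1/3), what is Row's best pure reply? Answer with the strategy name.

Expected payoff of Up: (1/3)·2 + (1/3)·0 + (1/3)·(-5) = -1.
Expected payoff of Down: (1/3)·2 + (1/3)·(-5) + (1/3)·5 = 2/3.
The largest is 2/3, so Row's best response is Down.

Down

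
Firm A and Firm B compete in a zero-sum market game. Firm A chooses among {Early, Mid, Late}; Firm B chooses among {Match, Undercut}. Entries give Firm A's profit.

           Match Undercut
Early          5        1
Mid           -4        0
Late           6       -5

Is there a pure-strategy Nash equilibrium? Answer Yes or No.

Yes

Row minima: Early → 1, Mid → -4, Late → -5; maximin = 1.
Column maxima: Match → 6, Undercut → 1; minimax = 1.
maximin = minimax = 1, so a saddle point exists.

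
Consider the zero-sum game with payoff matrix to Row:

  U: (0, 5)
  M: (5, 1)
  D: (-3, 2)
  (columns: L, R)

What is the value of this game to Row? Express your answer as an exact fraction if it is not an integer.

Row minima: U → 0, M → 1, D → -3; maximin = 1.
Column maxima: L → 5, R → 5; minimax = 5.
1 ≠ 5, so there is no saddle point; optimal play is mixed.
D is strictly dominated by U, so Row never plays it.
On the remaining 2×2 (U, M vs L, R):
Let Row play U with probability p. Expected payoff against L: 0p + 5(1−p) = −5p + 5; against R: 5p + 1(1−p) = 4p + 1.
Setting these equal: −5p + 5 = 4p + 1 ⇒ −9p = -4 ⇒ p = 4/9, and the value is (-5)·(4/9) + 5 = 25/9.
For Column: with q = P(L), equating U's and M's payoffs gives −5q + 5 = 4q + 1 ⇒ q = 4/9.

25/9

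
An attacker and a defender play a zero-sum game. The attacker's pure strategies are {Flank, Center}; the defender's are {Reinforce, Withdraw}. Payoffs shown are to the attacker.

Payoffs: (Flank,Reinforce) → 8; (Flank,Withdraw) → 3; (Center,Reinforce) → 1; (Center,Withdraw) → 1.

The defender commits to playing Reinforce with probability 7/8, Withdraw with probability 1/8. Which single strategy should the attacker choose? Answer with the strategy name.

Expected payoff of Flank: (7/8)·8 + (1/8)·3 = 59/8.
Expected payoff of Center: (7/8)·1 + (1/8)·1 = 1.
The largest is 59/8, so the attacker's best response is Flank.

Flank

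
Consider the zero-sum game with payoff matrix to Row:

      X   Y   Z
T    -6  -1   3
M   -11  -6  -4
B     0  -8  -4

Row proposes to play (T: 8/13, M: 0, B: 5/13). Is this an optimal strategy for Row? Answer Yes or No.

Yes

Against X this mix gives (8/13)·(-6) + (5/13)·0 = -48/13.
Against Y this mix gives (8/13)·(-1) + (5/13)·(-8) = -48/13.
Against Z this mix gives (8/13)·3 + (5/13)·(-4) = 4/13.
All of Column's active replies (X, Y) yield -48/13, and no column does worse for Row. The mix makes Column indifferent and guarantees -48/13, so it is optimal.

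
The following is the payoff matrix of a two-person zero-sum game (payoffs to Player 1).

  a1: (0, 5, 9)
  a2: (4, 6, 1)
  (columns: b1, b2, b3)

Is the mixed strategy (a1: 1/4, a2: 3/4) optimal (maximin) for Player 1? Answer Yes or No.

Against b1 this mix gives (1/4)·0 + (3/4)·4 = 3.
Against b2 this mix gives (1/4)·5 + (3/4)·6 = 23/4.
Against b3 this mix gives (1/4)·9 + (3/4)·1 = 3.
All of Player 2's active replies (b1, b3) yield 3, and no column does worse for Player 1. The mix makes Player 2 indifferent and guarantees 3, so it is optimal.

Yes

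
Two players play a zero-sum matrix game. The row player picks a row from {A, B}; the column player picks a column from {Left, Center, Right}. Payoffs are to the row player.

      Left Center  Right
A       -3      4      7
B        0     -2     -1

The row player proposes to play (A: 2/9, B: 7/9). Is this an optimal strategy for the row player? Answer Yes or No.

Yes

Against Left this mix gives (2/9)·(-3) + (7/9)·0 = -2/3.
Against Center this mix gives (2/9)·4 + (7/9)·(-2) = -2/3.
Against Right this mix gives (2/9)·7 + (7/9)·(-1) = 7/9.
All of the column player's active replies (Left, Center) yield -2/3, and no column does worse for the row player. The mix makes the column player indifferent and guarantees -2/3, so it is optimal.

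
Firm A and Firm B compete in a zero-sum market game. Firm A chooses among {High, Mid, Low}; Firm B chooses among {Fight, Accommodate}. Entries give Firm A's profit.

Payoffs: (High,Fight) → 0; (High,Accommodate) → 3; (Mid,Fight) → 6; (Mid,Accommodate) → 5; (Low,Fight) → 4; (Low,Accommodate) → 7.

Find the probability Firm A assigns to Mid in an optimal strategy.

Row minima: High → 0, Mid → 5, Low → 4; maximin = 5.
Column maxima: Fight → 6, Accommodate → 7; minimax = 6.
5 ≠ 6, so there is no saddle point; optimal play is mixed.
High is strictly dominated by Mid, so Firm A never plays it.
On the remaining 2×2 (Mid, Low vs Fight, Accommodate):
Let Firm A play Mid with probability p. Expected payoff against Fight: 6p + 4(1−p) = 2p + 4; against Accommodate: 5p + 7(1−p) = −2p + 7.
Setting these equal: 2p + 4 = −2p + 7 ⇒ 4p = 3 ⇒ p = 3/4, and the value is (2)·(3/4) + 4 = 11/2.
For Firm B: with q = P(Fight), equating Mid's and Low's payoffs gives q + 5 = −3q + 7 ⇒ q = 1/2.

3/4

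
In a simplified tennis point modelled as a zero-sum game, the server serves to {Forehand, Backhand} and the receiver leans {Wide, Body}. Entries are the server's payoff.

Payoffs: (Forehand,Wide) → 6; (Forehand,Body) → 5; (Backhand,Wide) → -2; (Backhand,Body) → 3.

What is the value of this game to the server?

Row minima: Forehand → 5, Backhand → -2; maximin = 5.
Column maxima: Wide → 6, Body → 5; minimax = 5.
Since maximin = minimax = 5, there is a saddle point and the value is 5.

5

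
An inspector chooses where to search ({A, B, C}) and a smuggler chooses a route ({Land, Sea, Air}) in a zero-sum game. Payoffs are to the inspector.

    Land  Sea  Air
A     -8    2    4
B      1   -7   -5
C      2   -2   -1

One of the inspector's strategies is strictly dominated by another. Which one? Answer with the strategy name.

B

C gives a strictly higher payoff than B against every column: 2 > 1, -2 > -7, -1 > -5.
So B is strictly dominated and the inspector never plays it.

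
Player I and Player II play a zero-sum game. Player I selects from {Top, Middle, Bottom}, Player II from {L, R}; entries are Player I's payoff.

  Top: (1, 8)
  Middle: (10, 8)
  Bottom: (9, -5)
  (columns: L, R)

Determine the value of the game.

Row minima: Top → 1, Middle → 8, Bottom → -5; maximin = 8.
Column maxima: L → 10, R → 8; minimax = 8.
Since maximin = minimax = 8, there is a saddle point and the value is 8.

8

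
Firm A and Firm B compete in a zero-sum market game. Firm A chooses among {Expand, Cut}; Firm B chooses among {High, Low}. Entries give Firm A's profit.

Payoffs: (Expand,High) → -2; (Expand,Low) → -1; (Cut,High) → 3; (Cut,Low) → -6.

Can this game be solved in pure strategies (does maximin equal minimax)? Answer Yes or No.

Row minima: Expand → -2, Cut → -6; maximin = -2.
Column maxima: High → 3, Low → -1; minimax = -1.
-2 ≠ -1, so no pure-strategy equilibrium exists.

No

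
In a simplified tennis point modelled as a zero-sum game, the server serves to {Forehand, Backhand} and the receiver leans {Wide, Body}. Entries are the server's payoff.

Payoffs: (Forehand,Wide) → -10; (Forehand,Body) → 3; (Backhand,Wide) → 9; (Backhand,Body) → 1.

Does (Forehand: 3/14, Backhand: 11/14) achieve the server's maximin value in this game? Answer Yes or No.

No

Against Wide this mix gives (3/14)·(-10) + (11/14)·9 = 69/14.
Against Body this mix gives (3/14)·3 + (11/14)·1 = 10/7.
The receiver will play Body, holding the server to 10/7. Shifting weight toward the row that does better against Body would raise this floor (the equalizing mix achieves 37/21 against both Body and Wide), so the proposed strategy is not optimal.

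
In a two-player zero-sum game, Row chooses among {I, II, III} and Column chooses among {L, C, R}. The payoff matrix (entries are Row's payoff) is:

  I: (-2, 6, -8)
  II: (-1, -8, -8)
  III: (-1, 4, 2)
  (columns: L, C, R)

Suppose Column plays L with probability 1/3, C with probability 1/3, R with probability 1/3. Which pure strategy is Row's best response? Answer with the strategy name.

Expected payoff of I: (1/3)·(-2) + (1/3)·6 + (1/3)·(-8) = -4/3.
Expected payoff of II: (1/3)·(-1) + (1/3)·(-8) + (1/3)·(-8) = -17/3.
Expected payoff of III: (1/3)·(-1) + (1/3)·4 + (1/3)·2 = 5/3.
The largest is 5/3, so Row's best response is III.

III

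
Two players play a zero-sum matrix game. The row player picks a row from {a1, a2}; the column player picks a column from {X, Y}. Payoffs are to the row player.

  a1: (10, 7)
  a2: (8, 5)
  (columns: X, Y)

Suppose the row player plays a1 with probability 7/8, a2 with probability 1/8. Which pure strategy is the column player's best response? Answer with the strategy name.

Y

If the column player plays X, the row player's expected payoff is (7/8)·10 + (1/8)·8 = 39/4.
If the column player plays Y, the row player's expected payoff is (7/8)·7 + (1/8)·5 = 27/4.
The column player minimizes the row player's payoff; the smallest is 27/4, so the best response is Y.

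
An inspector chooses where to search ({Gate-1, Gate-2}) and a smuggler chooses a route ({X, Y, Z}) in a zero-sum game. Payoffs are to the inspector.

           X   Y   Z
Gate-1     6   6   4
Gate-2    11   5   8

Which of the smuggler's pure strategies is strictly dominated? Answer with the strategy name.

Z holds the inspector's payoff strictly below X in every row: 4 < 6, 8 < 11.
So X is strictly dominated for the smuggler.

X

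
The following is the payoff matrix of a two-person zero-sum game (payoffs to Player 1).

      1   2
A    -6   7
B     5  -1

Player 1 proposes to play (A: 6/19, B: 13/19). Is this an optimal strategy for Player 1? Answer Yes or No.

Against 1 this mix gives (6/19)·(-6) + (13/19)·5 = 29/19.
Against 2 this mix gives (6/19)·7 + (13/19)·(-1) = 29/19.
All of Player 2's active replies (1, 2) yield 29/19, and no column does worse for Player 1. The mix makes Player 2 indifferent and guarantees 29/19, so it is optimal.

Yes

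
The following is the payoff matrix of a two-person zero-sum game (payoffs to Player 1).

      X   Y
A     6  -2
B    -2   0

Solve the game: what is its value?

-2/5

Row minima: A → -2, B → -2; maximin = -2.
Column maxima: X → 6, Y → 0; minimax = 0.
-2 ≠ 0, so there is no saddle point; optimal play is mixed.
Let Player 1 play A with probability p. Expected payoff against X: 6p + (-2)(1−p) = 8p − 2; against Y: (-2)p + 0(1−p) = −2p.
Setting these equal: 8p − 2 = −2p ⇒ 10p = 2 ⇒ p = 1/5, and the value is (8)·(1/5) − 2 = -2/5.
For Player 2: with q = P(X), equating A's and B's payoffs gives 8q − 2 = −2q ⇒ q = 1/5.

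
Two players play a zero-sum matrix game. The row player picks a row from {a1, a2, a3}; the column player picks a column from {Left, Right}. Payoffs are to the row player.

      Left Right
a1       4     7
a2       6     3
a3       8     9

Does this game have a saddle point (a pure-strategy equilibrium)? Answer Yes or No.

Row minima: a1 → 4, a2 → 3, a3 → 8; maximin = 8.
Column maxima: Left → 8, Right → 9; minimax = 8.
maximin = minimax = 8, so a saddle point exists.

Yes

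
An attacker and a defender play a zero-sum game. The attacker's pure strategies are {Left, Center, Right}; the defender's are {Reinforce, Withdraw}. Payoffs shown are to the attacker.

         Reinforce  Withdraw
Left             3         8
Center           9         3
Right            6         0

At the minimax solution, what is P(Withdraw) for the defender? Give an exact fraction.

Row minima: Left → 3, Center → 3, Right → 0; maximin = 3.
Column maxima: Reinforce → 9, Withdraw → 8; minimax = 8.
3 ≠ 8, so there is no saddle point; optimal play is mixed.
Right is strictly dominated by Center, so the attacker never plays it.
On the remaining 2×2 (Left, Center vs Reinforce, Withdraw):
Let the attacker play Left with probability p. Expected payoff against Reinforce: 3p + 9(1−p) = −6p + 9; against Withdraw: 8p + 3(1−p) = 5p + 3.
Setting these equal: −6p + 9 = 5p + 3 ⇒ −11p = -6 ⇒ p = 6/11, and the value is (-6)·(6/11) + 9 = 63/11.
For the defender: with q = P(Reinforce), equating Left's and Center's payoffs gives −5q + 8 = 6q + 3 ⇒ q = 5/11.

6/11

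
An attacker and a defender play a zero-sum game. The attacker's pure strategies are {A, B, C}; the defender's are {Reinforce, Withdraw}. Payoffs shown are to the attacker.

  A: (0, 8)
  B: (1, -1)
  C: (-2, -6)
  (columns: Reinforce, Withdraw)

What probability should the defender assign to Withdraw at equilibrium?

Row minima: A → 0, B → -1, C → -6; maximin = 0.
Column maxima: Reinforce → 1, Withdraw → 8; minimax = 1.
0 ≠ 1, so there is no saddle point; optimal play is mixed.
C is strictly dominated by A, so the attacker never plays it.
On the remaining 2×2 (A, B vs Reinforce, Withdraw):
Let the attacker play A with probability p. Expected payoff against Reinforce: 0p + 1(1−p) = −p + 1; against Withdraw: 8p + (-1)(1−p) = 9p − 1.
Setting these equal: −p + 1 = 9p − 1 ⇒ −10p = -2 ⇒ p = 1/5, and the value is (-1)·(1/5) + 1 = 4/5.
For the defender: with q = P(Reinforce), equating A's and B's payoffs gives −8q + 8 = 2q − 1 ⇒ q = 9/10.

1/10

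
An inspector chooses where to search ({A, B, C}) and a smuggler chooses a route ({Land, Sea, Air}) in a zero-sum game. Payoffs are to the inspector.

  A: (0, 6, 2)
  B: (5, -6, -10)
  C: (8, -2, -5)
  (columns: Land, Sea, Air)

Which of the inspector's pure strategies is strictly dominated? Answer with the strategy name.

C gives a strictly higher payoff than B against every column: 8 > 5, -2 > -6, -5 > -10.
So B is strictly dominated and the inspector never plays it.

B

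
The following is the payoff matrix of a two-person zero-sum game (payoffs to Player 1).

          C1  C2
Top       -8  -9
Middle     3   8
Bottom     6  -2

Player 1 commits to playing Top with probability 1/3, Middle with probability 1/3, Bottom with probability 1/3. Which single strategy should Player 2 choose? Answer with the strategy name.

C2

If Player 2 plays C1, Player 1's expected payoff is (1/3)·(-8) + (1/3)·3 + (1/3)·6 = 1/3.
If Player 2 plays C2, Player 1's expected payoff is (1/3)·(-9) + (1/3)·8 + (1/3)·(-2) = -1.
Player 2 minimizes Player 1's payoff; the smallest is -1, so the best response is C2.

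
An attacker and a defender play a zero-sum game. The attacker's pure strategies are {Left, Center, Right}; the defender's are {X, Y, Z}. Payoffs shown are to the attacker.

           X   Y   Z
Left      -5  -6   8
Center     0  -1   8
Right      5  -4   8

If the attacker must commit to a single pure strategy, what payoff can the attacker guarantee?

-1

Row minima: Left → -6, Center → -1, Right → -4.
The best of these is -1.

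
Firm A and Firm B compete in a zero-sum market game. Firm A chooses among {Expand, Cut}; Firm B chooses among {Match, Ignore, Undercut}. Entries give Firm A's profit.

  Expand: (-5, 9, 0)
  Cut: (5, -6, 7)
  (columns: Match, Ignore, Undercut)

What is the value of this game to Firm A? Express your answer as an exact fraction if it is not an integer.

Row minima: Expand → -5, Cut → -6; maximin = -5.
Column maxima: Match → 5, Ignore → 9, Undercut → 7; minimax = 5.
-5 ≠ 5, so there is no saddle point; optimal play is mixed.
Undercut is strictly dominated by Match (it gives Firm A strictly more in every row), so Firm B never plays it.
On the remaining 2×2 (Expand, Cut vs Match, Ignore):
Let Firm A play Expand with probability p. Expected payoff against Match: (-5)p + 5(1−p) = −10p + 5; against Ignore: 9p + (-6)(1−p) = 15p − 6.
Setting these equal: −10p + 5 = 15p − 6 ⇒ −25p = -11 ⇒ p = 11/25, and the value is (-10)·(11/25) + 5 = 3/5.
For Firm B: with q = P(Match), equating Expand's and Cut's payoffs gives −14q + 9 = 11q − 6 ⇒ q = 3/5.

3/5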